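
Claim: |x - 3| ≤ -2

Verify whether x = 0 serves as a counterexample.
Substitute x = 0 into the relation:
x = 0: LHS = |0 - 3| = |-3| = 3; 3 ≤ -2 — FAILS

Since the claim fails at x = 0, this value is a counterexample.

Answer: Yes, x = 0 is a counterexample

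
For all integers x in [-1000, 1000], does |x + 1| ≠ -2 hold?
An absolute value is never negative, so the left side is ≥ 0 for every x, while the right side is -2. Tightest case in [-1000, 1000] is x = -1:
x = -1: LHS = |(-1) + 1| = |0| = 0; 0 ≠ -2 — holds
Hence LHS − RHS is never 0, i.e. the two sides are never equal, so the relation holds for every integer in [-1000, 1000].

No counterexample exists.

Answer: True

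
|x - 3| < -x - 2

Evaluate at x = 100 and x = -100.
x = 100: LHS = |100 - 3| = |97| = 97, RHS = -100 - 2 = -102; 97 < -102 — FAILS
x = -100: LHS = |(-100) - 3| = |-103| = 103, RHS = -(-100) - 2 = 98; 103 < 98 — FAILS

Answer: No, fails for both x = 100 and x = -100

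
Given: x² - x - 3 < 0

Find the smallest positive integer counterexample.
Testing positive integers:
x = 1: LHS = 1² - 1 - 3 = -3; -3 < 0 — holds
x = 2: LHS = 2² - 2 - 3 = -1; -1 < 0 — holds
x = 3: LHS = 3² - 3 - 3 = 3; 3 < 0 — FAILS  ← smallest positive counterexample

Answer: x = 3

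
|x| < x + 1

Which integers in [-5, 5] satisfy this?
Holds for: {0, 1, 2, 3, 4, 5}
Fails for: {-5, -4, -3, -2, -1}

Answer: {0, 1, 2, 3, 4, 5}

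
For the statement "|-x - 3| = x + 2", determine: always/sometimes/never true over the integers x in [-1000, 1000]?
Over all integers in [-1000, 1000], LHS − RHS is always positive; it is smallest at x = 0, where it equals 1:
x = 0: LHS = |-0 - 3| = |-3| = 3, RHS = 0 + 2 = 2; 3 = 2 — FAILS
At the ends of the range:
x = -1000: LHS = |-(-1000) - 3| = |997| = 997, RHS = (-1000) + 2 = -998; 997 = -998 — FAILS
x = 1000: LHS = |-1000 - 3| = |-1003| = 1003, RHS = 1000 + 2 = 1002; 1003 = 1002 — FAILS
Hence LHS − RHS is never 0, i.e. the two sides are never equal, so the claimed relation (=) fails for every integer in [-1000, 1000].

No integer in the range satisfies it.

Answer: Never true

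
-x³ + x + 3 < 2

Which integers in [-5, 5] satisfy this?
Holds for: {2, 3, 4, 5}
Fails for: {-5, -4, -3, -2, -1, 0, 1}

Answer: {2, 3, 4, 5}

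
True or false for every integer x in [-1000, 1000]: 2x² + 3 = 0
The claim fails at x = 0:
x = 0: LHS = 2·0² + 3 = 3; 3 = 0 — FAILS

Because a single integer refutes it, the statement is false.

Answer: False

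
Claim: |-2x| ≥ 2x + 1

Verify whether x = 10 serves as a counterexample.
Substitute x = 10 into the relation:
x = 10: LHS = |-2·10| = |-20| = 20, RHS = 2·10 + 1 = 21; 20 ≥ 21 — FAILS

Since the claim fails at x = 10, this value is a counterexample.

Answer: Yes, x = 10 is a counterexample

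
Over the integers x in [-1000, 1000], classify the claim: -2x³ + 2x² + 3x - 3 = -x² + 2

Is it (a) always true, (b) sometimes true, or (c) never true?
Track d = LHS − RHS over the integers in [-1000, 1000]. Equality would need d = 0, but d changes sign only between consecutive integers, jumping over 0:
x = -2: LHS = -2·(-2)³ + 2·(-2)² + 3·(-2) - 3 = 15, RHS = -(-2)² + 2 = -2; 15 = -2 — FAILS  (d = 17)
x = -1: LHS = -2·(-1)³ + 2·(-1)² + 3·(-1) - 3 = -2, RHS = -(-1)² + 2 = 1; -2 = 1 — FAILS  (d = -3)
Away from these crossings d keeps a constant sign, and checking every integer in [-1000, 1000] confirms d ≠ 0 throughout. Hence the two sides are never equal, so the claimed relation (=) fails for every integer in [-1000, 1000].

No integer in the range satisfies it.

Answer: Never true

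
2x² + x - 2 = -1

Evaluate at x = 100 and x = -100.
x = 100: LHS = 2·100² + 100 - 2 = 20098; 20098 = -1 — FAILS
x = -100: LHS = 2·(-100)² + (-100) - 2 = 19898; 19898 = -1 — FAILS

Answer: No, fails for both x = 100 and x = -100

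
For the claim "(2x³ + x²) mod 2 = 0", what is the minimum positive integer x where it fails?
Testing positive integers:
x = 1: LHS = (2·1³ + 1²) mod 2 = 3 mod 2 = 1; 1 = 0 — FAILS  ← smallest positive counterexample

Answer: x = 1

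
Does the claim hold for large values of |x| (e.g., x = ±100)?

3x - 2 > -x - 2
x = 100: LHS = 3·100 - 2 = 298, RHS = -100 - 2 = -102; 298 > -102 — holds
x = -100: LHS = 3·(-100) - 2 = -302, RHS = -(-100) - 2 = 98; -302 > 98 — FAILS

Answer: Partially: holds for x = 100, fails for x = -100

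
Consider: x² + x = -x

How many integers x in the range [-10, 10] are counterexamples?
Counterexamples in [-10, 10]: {-10, -9, -8, -7, -6, -5, -4, -3, -1, 1, 2, 3, 4, 5, 6, 7, 8, 9, 10}.

Counting them gives 19 values.

Answer: 19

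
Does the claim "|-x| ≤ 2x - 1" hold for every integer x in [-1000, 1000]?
The claim fails at x = 0:
x = 0: LHS = |-0| = |0| = 0, RHS = 2·0 - 1 = -1; 0 ≤ -1 — FAILS

Because a single integer refutes it, the statement is false.

Answer: False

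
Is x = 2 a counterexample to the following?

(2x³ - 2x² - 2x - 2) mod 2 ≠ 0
Substitute x = 2 into the relation:
x = 2: LHS = (2·2³ - 2·2² - 2·2 - 2) mod 2 = 2 mod 2 = 0; 0 ≠ 0 — FAILS

Since the claim fails at x = 2, this value is a counterexample.

Answer: Yes, x = 2 is a counterexample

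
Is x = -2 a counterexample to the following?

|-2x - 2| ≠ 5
Substitute x = -2 into the relation:
x = -2: LHS = |-2·(-2) - 2| = |2| = 2; 2 ≠ 5 — holds

The relation holds at x = -2, so it is not a counterexample.

Answer: No, x = -2 is not a counterexample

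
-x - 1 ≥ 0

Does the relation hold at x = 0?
x = 0: LHS = -0 - 1 = -1; -1 ≥ 0 — FAILS

The relation fails at x = 0, so x = 0 is a counterexample.

Answer: No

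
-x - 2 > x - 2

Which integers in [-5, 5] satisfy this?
Holds for: {-5, -4, -3, -2, -1}
Fails for: {0, 1, 2, 3, 4, 5}

Answer: {-5, -4, -3, -2, -1}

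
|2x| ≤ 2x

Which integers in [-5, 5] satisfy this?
Holds for: {0, 1, 2, 3, 4, 5}
Fails for: {-5, -4, -3, -2, -1}

Answer: {0, 1, 2, 3, 4, 5}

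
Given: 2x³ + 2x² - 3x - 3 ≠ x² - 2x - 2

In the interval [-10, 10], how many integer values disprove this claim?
Track d = LHS − RHS over the integers in [-10, 10]. Equality would need d = 0, but d changes sign only between consecutive integers, jumping over 0:
x = 0: LHS = 2·0³ + 2·0² - 3·0 - 3 = -3, RHS = 0² - 2·0 - 2 = -2; -3 ≠ -2 — holds  (d = -1)
x = 1: LHS = 2·1³ + 2·1² - 3·1 - 3 = -2, RHS = 1² - 2·1 - 2 = -3; -2 ≠ -3 — holds  (d = 1)
Away from these crossings d keeps a constant sign, and checking every integer in [-10, 10] confirms d ≠ 0 throughout. Hence the two sides are never equal, so the relation holds for every integer in [-10, 10].

No counterexample appears in that range.

Answer: 0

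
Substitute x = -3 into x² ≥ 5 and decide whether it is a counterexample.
Substitute x = -3 into the relation:
x = -3: LHS = (-3)² = 9; 9 ≥ 5 — holds

The claim holds here, so x = -3 is not a counterexample. (A counterexample exists elsewhere, e.g. x = 0.)

Answer: No, x = -3 is not a counterexample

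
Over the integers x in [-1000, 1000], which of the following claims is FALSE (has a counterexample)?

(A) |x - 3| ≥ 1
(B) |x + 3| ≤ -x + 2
(A) x = 3: LHS = |3 - 3| = |0| = 0; 0 ≥ 1 — FAILS
(B) x = 0: LHS = |0 + 3| = |3| = 3, RHS = -0 + 2 = 2; 3 ≤ 2 — FAILS

Answer: Both A and B are false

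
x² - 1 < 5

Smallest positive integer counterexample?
Testing positive integers:
x = 1: LHS = 1² - 1 = 0; 0 < 5 — holds
x = 2: LHS = 2² - 1 = 3; 3 < 5 — holds
x = 3: LHS = 3² - 1 = 8; 8 < 5 — FAILS  ← smallest positive counterexample

Answer: x = 3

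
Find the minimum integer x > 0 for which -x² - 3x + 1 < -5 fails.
Testing positive integers:
x = 1: LHS = -1² - 3·1 + 1 = -3; -3 < -5 — FAILS  ← smallest positive counterexample

Answer: x = 1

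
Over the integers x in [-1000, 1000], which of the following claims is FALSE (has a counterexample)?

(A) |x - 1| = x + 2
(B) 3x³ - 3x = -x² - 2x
(A) x = 0: LHS = |0 - 1| = |-1| = 1, RHS = 0 + 2 = 2; 1 = 2 — FAILS
(B) x = 1: LHS = 3·1³ - 3·1 = 0, RHS = -1² - 2·1 = -3; 0 = -3 — FAILS

Answer: Both A and B are false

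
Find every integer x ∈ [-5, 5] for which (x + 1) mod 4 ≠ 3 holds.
Holds for: {-5, -4, -3, -1, 0, 1, 3, 4, 5}
Fails for: {-2, 2}

Answer: {-5, -4, -3, -1, 0, 1, 3, 4, 5}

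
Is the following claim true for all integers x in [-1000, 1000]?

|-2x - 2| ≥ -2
An absolute value is never negative, so the left side is ≥ 0 for every x, while the right side is -2. Tightest case in [-1000, 1000] is x = -1:
x = -1: LHS = |-2·(-1) - 2| = |0| = 0; 0 ≥ -2 — holds
Hence LHS − RHS is never negative, i.e. LHS ≥ RHS throughout, so the relation holds for every integer in [-1000, 1000].

No counterexample exists.

Answer: True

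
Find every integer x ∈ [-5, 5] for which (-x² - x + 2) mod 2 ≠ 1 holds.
For a polynomial with integer coefficients, its value mod 2 depends only on x mod 2, so it suffices to check one representative of each residue class, x = 0, 1:
x = 0: LHS = (-0² - 0 + 2) mod 2 = 2 mod 2 = 0; 0 ≠ 1 — holds
x = 1: LHS = (-1² - 1 + 2) mod 2 = 0 mod 2 = 0; 0 ≠ 1 — holds
The relation holds in every residue class, so the relation holds for every integer in [-5, 5].

Answer: All integers in [-5, 5]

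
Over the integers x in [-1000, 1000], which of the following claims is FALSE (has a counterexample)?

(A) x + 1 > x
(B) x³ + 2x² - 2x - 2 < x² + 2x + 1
(A) Over all integers in [-1000, 1000], LHS − RHS is smallest at x = 0, where it equals 1:
x = 0: LHS = 0 + 1 = 1; 1 > 0 — holds
At the ends of the range:
x = -1000: LHS = (-1000) + 1 = -999; -999 > -1000 — holds
x = 1000: LHS = 1000 + 1 = 1001; 1001 > 1000 — holds
Hence LHS − RHS is never zero or negative, i.e. LHS > RHS throughout, so the relation holds for every integer in [-1000, 1000].

(B) x = -1: LHS = (-1)³ + 2·(-1)² - 2·(-1) - 2 = 1, RHS = (-1)² + 2·(-1) + 1 = 0; 1 < 0 — FAILS

Only (B) has a counterexample.

Answer: B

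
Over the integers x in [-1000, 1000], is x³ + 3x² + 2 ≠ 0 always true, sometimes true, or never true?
Track d = LHS − RHS over the integers in [-1000, 1000]. Equality would need d = 0, but d changes sign only between consecutive integers, jumping over 0:
x = -4: LHS = (-4)³ + 3·(-4)² + 2 = -14; -14 ≠ 0 — holds  (d = -14)
x = -3: LHS = (-3)³ + 3·(-3)² + 2 = 2; 2 ≠ 0 — holds  (d = 2)
Away from these crossings d keeps a constant sign, and checking every integer in [-1000, 1000] confirms d ≠ 0 throughout. Hence the two sides are never equal, so the relation holds for every integer in [-1000, 1000].

No counterexample exists.

Answer: Always true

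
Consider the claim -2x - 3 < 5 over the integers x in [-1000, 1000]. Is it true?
The claim fails at x = -4:
x = -4: LHS = -2·(-4) - 3 = 5; 5 < 5 — FAILS

Because a single integer refutes it, the statement is false.

Answer: False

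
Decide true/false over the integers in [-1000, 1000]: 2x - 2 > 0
The claim fails at x = 0:
x = 0: LHS = 2·0 - 2 = -2; -2 > 0 — FAILS

Because a single integer refutes it, the statement is false.

Answer: False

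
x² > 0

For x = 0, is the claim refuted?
Substitute x = 0 into the relation:
x = 0: LHS = 0² = 0; 0 > 0 — FAILS

Since the claim fails at x = 0, this value is a counterexample.

Answer: Yes, x = 0 is a counterexample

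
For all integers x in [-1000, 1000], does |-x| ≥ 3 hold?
The claim fails at x = 0:
x = 0: LHS = |-0| = |0| = 0; 0 ≥ 3 — FAILS

Because a single integer refutes it, the statement is false.

Answer: False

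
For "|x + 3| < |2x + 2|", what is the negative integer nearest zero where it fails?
Testing negative integers from -1 downward:
x = -1: LHS = |(-1) + 3| = |2| = 2, RHS = |2·(-1) + 2| = |0| = 0; 2 < 0 — FAILS  ← closest negative counterexample to 0

Answer: x = -1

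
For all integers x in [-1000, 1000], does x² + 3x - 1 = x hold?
The claim fails at x = 0:
x = 0: LHS = 0² + 3·0 - 1 = -1; -1 = 0 — FAILS

Because a single integer refutes it, the statement is false.

Answer: False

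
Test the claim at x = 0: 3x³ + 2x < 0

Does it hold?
x = 0: LHS = 3·0³ + 2·0 = 0; 0 < 0 — FAILS

The relation fails at x = 0, so x = 0 is a counterexample.

Answer: No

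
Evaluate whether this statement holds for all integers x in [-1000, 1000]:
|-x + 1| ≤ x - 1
The claim fails at x = 0:
x = 0: LHS = |-0 + 1| = |1| = 1, RHS = 0 - 1 = -1; 1 ≤ -1 — FAILS

Because a single integer refutes it, the statement is false.

Answer: False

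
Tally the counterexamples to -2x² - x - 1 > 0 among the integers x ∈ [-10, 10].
Counterexamples in [-10, 10]: {-10, -9, -8, -7, -6, -5, -4, -3, -2, -1, 0, 1, 2, 3, 4, 5, 6, 7, 8, 9, 10}.

Counting them gives 21 values.

Answer: 21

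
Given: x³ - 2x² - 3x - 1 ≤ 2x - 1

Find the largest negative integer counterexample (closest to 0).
Testing negative integers from -1 downward:
x = -1: LHS = (-1)³ - 2·(-1)² - 3·(-1) - 1 = -1, RHS = 2·(-1) - 1 = -3; -1 ≤ -3 — FAILS  ← closest negative counterexample to 0

Answer: x = -1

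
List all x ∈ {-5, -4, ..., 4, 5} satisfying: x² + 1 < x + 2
Holds for: {0, 1}
Fails for: {-5, -4, -3, -2, -1, 2, 3, 4, 5}

Answer: {0, 1}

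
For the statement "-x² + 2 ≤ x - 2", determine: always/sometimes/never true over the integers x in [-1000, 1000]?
Holds at x = 2: LHS = -2² + 2 = -2, RHS = 2 - 2 = 0; -2 ≤ 0 — holds
Fails at x = 0: LHS = -0² + 2 = 2, RHS = 0 - 2 = -2; 2 ≤ -2 — FAILS
It is satisfied by some integers in the range but not all.

Answer: Sometimes true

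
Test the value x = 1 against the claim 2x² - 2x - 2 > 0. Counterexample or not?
Substitute x = 1 into the relation:
x = 1: LHS = 2·1² - 2·1 - 2 = -2; -2 > 0 — FAILS

Since the claim fails at x = 1, this value is a counterexample.

Answer: Yes, x = 1 is a counterexample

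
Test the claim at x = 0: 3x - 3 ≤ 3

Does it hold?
x = 0: LHS = 3·0 - 3 = -3; -3 ≤ 3 — holds

The relation is satisfied at x = 0.

Answer: Yes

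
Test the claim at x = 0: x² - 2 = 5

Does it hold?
x = 0: LHS = 0² - 2 = -2; -2 = 5 — FAILS

The relation fails at x = 0, so x = 0 is a counterexample.

Answer: No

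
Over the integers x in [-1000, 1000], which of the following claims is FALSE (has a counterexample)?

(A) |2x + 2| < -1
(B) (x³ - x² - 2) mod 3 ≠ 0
(A) x = 0: LHS = |2·0 + 2| = |2| = 2; 2 < -1 — FAILS

(B) For a polynomial with integer coefficients, its value mod 3 depends only on x mod 3, so it suffices to check one representative of each residue class, x = 0, 1, 2:
x = 0: LHS = (0³ - 0² - 2) mod 3 = (-2) mod 3 = 1; 1 ≠ 0 — holds
x = 1: LHS = (1³ - 1² - 2) mod 3 = (-2) mod 3 = 1; 1 ≠ 0 — holds
x = 2: LHS = (2³ - 2² - 2) mod 3 = 2 mod 3 = 2; 2 ≠ 0 — holds
The relation holds in every residue class, so the relation holds for every integer in [-1000, 1000].

Only (A) has a counterexample.

Answer: A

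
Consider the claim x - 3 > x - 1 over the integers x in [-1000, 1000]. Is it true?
The claim fails at x = 0:
x = 0: LHS = 0 - 3 = -3, RHS = 0 - 1 = -1; -3 > -1 — FAILS

Because a single integer refutes it, the statement is false.

Answer: False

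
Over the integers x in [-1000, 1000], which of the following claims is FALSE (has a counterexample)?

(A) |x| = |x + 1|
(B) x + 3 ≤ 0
(A) x = 0: LHS = |0| = 0, RHS = |0 + 1| = |1| = 1; 0 = 1 — FAILS
(B) x = 0: LHS = 0 + 3 = 3; 3 ≤ 0 — FAILS

Answer: Both A and B are false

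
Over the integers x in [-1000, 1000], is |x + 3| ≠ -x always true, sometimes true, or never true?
Track d = LHS − RHS over the integers in [-1000, 1000]. Equality would need d = 0, but d changes sign only between consecutive integers, jumping over 0:
x = -2: LHS = |(-2) + 3| = |1| = 1, RHS = -(-2) = 2; 1 ≠ 2 — holds  (d = -1)
x = -1: LHS = |(-1) + 3| = |2| = 2, RHS = -(-1) = 1; 2 ≠ 1 — holds  (d = 1)
Away from these crossings d keeps a constant sign, and checking every integer in [-1000, 1000] confirms d ≠ 0 throughout. Hence the two sides are never equal, so the relation holds for every integer in [-1000, 1000].

No counterexample exists.

Answer: Always true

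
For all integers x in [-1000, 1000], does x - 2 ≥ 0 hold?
The claim fails at x = 0:
x = 0: LHS = 0 - 2 = -2; -2 ≥ 0 — FAILS

Because a single integer refutes it, the statement is false.

Answer: False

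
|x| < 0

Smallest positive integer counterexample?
Testing positive integers:
x = 1: LHS = |1| = 1; 1 < 0 — FAILS  ← smallest positive counterexample

Answer: x = 1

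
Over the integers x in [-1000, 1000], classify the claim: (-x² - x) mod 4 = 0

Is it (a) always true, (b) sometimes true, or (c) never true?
Holds at x = 0: LHS = (-0² - 0) mod 4 = 0 mod 4 = 0; 0 = 0 — holds
Fails at x = 1: LHS = (-1² - 1) mod 4 = (-2) mod 4 = 2; 2 = 0 — FAILS
It is satisfied by some integers in the range but not all.

Answer: Sometimes true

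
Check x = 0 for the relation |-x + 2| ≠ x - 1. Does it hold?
x = 0: LHS = |-0 + 2| = |2| = 2, RHS = 0 - 1 = -1; 2 ≠ -1 — holds

The relation is satisfied at x = 0.

Answer: Yes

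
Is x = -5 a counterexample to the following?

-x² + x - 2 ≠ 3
Substitute x = -5 into the relation:
x = -5: LHS = -(-5)² + (-5) - 2 = -32; -32 ≠ 3 — holds

The relation holds at x = -5, so it is not a counterexample.

Answer: No, x = -5 is not a counterexample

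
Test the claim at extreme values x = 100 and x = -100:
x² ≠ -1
x = 100: LHS = 100² = 10000; 10000 ≠ -1 — holds
x = -100: LHS = (-100)² = 10000; 10000 ≠ -1 — holds

Answer: Yes, holds for both x = 100 and x = -100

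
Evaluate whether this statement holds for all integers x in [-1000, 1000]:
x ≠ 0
The claim fails at x = 0:
x = 0: 0 ≠ 0 — FAILS

Because a single integer refutes it, the statement is false.

Answer: False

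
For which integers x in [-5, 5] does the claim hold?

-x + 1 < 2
Holds for: {0, 1, 2, 3, 4, 5}
Fails for: {-5, -4, -3, -2, -1}

Answer: {0, 1, 2, 3, 4, 5}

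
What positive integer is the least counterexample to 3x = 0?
Testing positive integers:
x = 1: LHS = 3·1 = 3; 3 = 0 — FAILS  ← smallest positive counterexample

Answer: x = 1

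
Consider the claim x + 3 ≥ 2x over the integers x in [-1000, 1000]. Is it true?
The claim fails at x = 4:
x = 4: LHS = 4 + 3 = 7, RHS = 2·4 = 8; 7 ≥ 8 — FAILS

Because a single integer refutes it, the statement is false.

Answer: False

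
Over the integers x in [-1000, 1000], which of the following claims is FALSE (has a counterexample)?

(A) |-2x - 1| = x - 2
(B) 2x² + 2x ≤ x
(A) x = 0: LHS = |-2·0 - 1| = |-1| = 1, RHS = 0 - 2 = -2; 1 = -2 — FAILS
(B) x = 1: LHS = 2·1² + 2·1 = 4; 4 ≤ 1 — FAILS

Answer: Both A and B are false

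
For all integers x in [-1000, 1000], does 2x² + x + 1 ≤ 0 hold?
The claim fails at x = 0:
x = 0: LHS = 2·0² + 0 + 1 = 1; 1 ≤ 0 — FAILS

Because a single integer refutes it, the statement is false.

Answer: False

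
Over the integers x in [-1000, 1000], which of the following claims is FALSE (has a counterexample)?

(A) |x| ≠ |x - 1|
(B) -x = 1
(A) Track d = LHS − RHS over the integers in [-1000, 1000]. Equality would need d = 0, but d changes sign only between consecutive integers, jumping over 0:
x = 0: LHS = |0| = 0, RHS = |0 - 1| = |-1| = 1; 0 ≠ 1 — holds  (d = -1)
x = 1: LHS = |1| = 1, RHS = |1 - 1| = |0| = 0; 1 ≠ 0 — holds  (d = 1)
Away from these crossings d keeps a constant sign, and checking every integer in [-1000, 1000] confirms d ≠ 0 throughout. Hence the two sides are never equal, so the relation holds for every integer in [-1000, 1000].

(B) x = 0: LHS = -0 = 0; 0 = 1 — FAILS

Only (B) has a counterexample.

Answer: B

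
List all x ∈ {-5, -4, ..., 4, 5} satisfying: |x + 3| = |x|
Track d = LHS − RHS over the integers in [-5, 5]. Equality would need d = 0, but d changes sign only between consecutive integers, jumping over 0:
x = -2: LHS = |(-2) + 3| = |1| = 1, RHS = |-2| = 2; 1 = 2 — FAILS  (d = -1)
x = -1: LHS = |(-1) + 3| = |2| = 2, RHS = |-1| = 1; 2 = 1 — FAILS  (d = 1)
Away from these crossings d keeps a constant sign, and checking every integer in [-5, 5] confirms d ≠ 0 throughout. Hence the two sides are never equal, so the claimed relation (=) fails for every integer in [-5, 5].

Answer: None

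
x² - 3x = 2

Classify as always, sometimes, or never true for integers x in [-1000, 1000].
Track d = LHS − RHS over the integers in [-1000, 1000]. Equality would need d = 0, but d changes sign only between consecutive integers, jumping over 0:
x = -1: LHS = (-1)² - 3·(-1) = 4; 4 = 2 — FAILS  (d = 2)
x = 0: LHS = 0² - 3·0 = 0; 0 = 2 — FAILS  (d = -2)
x = 3: LHS = 3² - 3·3 = 0; 0 = 2 — FAILS  (d = -2)
x = 4: LHS = 4² - 3·4 = 4; 4 = 2 — FAILS  (d = 2)
Away from these crossings d keeps a constant sign, and checking every integer in [-1000, 1000] confirms d ≠ 0 throughout. Hence the two sides are never equal, so the claimed relation (=) fails for every integer in [-1000, 1000].

No integer in the range satisfies it.

Answer: Never true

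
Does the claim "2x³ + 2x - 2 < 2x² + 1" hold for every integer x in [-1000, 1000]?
The claim fails at x = 2:
x = 2: LHS = 2·2³ + 2·2 - 2 = 18, RHS = 2·2² + 1 = 9; 18 < 9 — FAILS

Because a single integer refutes it, the statement is false.

Answer: False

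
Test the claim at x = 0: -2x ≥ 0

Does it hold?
x = 0: LHS = -2·0 = 0; 0 ≥ 0 — holds

The relation is satisfied at x = 0.

Answer: Yes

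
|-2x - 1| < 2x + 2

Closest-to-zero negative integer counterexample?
Testing negative integers from -1 downward:
x = -1: LHS = |-2·(-1) - 1| = |1| = 1, RHS = 2·(-1) + 2 = 0; 1 < 0 — FAILS  ← closest negative counterexample to 0

Answer: x = -1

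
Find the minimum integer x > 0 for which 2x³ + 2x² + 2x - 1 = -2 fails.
Testing positive integers:
x = 1: LHS = 2·1³ + 2·1² + 2·1 - 1 = 5; 5 = -2 — FAILS  ← smallest positive counterexample

Answer: x = 1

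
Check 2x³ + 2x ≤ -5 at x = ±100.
x = 100: LHS = 2·100³ + 2·100 = 2000200; 2000200 ≤ -5 — FAILS
x = -100: LHS = 2·(-100)³ + 2·(-100) = -2000200; -2000200 ≤ -5 — holds

Answer: Partially: fails for x = 100, holds for x = -100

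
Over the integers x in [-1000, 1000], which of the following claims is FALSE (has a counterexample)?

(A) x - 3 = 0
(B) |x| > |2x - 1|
(A) x = 0: LHS = 0 - 3 = -3; -3 = 0 — FAILS
(B) x = 0: LHS = |0| = 0, RHS = |2·0 - 1| = |-1| = 1; 0 > 1 — FAILS

Answer: Both A and B are false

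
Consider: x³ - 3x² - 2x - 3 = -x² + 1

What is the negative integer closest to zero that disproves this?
Testing negative integers from -1 downward:
x = -1: LHS = (-1)³ - 3·(-1)² - 2·(-1) - 3 = -5, RHS = -(-1)² + 1 = 0; -5 = 0 — FAILS  ← closest negative counterexample to 0

Answer: x = -1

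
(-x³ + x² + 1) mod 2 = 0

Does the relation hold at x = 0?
x = 0: LHS = (-0³ + 0² + 1) mod 2 = 1 mod 2 = 1; 1 = 0 — FAILS

The relation fails at x = 0, so x = 0 is a counterexample.

Answer: No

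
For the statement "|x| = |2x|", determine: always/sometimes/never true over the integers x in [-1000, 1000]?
Holds at x = 0: LHS = |0| = 0, RHS = |2·0| = |0| = 0; 0 = 0 — holds
Fails at x = 1: LHS = |1| = 1, RHS = |2·1| = |2| = 2; 1 = 2 — FAILS
It is satisfied by some integers in the range but not all.

Answer: Sometimes true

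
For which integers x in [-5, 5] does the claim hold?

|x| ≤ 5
Over all integers in [-5, 5], LHS − RHS is largest at x = 5, where it equals 0:
x = 5: LHS = |5| = 5; 5 ≤ 5 — holds
At the ends of the range:
x = -5: LHS = |-5| = 5; 5 ≤ 5 — holds
Hence LHS − RHS is never positive, i.e. LHS ≤ RHS throughout, so the relation holds for every integer in [-5, 5].

Answer: All integers in [-5, 5]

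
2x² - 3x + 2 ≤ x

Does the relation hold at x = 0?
x = 0: LHS = 2·0² - 3·0 + 2 = 2; 2 ≤ 0 — FAILS

The relation fails at x = 0, so x = 0 is a counterexample.

Answer: No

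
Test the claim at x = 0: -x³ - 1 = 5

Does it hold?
x = 0: LHS = -0³ - 1 = -1; -1 = 5 — FAILS

The relation fails at x = 0, so x = 0 is a counterexample.

Answer: No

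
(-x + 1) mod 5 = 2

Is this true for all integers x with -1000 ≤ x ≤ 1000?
The claim fails at x = 0:
x = 0: LHS = (-0 + 1) mod 5 = 1 mod 5 = 1; 1 = 2 — FAILS

Because a single integer refutes it, the statement is false.

Answer: False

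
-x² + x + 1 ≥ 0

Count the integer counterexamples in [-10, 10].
Counterexamples in [-10, 10]: {-10, -9, -8, -7, -6, -5, -4, -3, -2, -1, 2, 3, 4, 5, 6, 7, 8, 9, 10}.

Counting them gives 19 values.

Answer: 19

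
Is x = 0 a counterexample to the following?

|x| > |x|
Substitute x = 0 into the relation:
x = 0: LHS = |0| = 0, RHS = |0| = 0; 0 > 0 — FAILS

Since the claim fails at x = 0, this value is a counterexample.

Answer: Yes, x = 0 is a counterexample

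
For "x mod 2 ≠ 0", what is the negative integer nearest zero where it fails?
Testing negative integers from -1 downward:
x = -1: LHS = (-1) mod 2 = 1; 1 ≠ 0 — holds
x = -2: LHS = (-2) mod 2 = 0; 0 ≠ 0 — FAILS  ← closest negative counterexample to 0

Answer: x = -2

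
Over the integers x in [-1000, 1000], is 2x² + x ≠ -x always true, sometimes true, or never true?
Holds at x = 1: LHS = 2·1² + 1 = 3; 3 ≠ -1 — holds
Fails at x = 0: LHS = 2·0² + 0 = 0, RHS = -0 = 0; 0 ≠ 0 — FAILS
It is satisfied by some integers in the range but not all.

Answer: Sometimes true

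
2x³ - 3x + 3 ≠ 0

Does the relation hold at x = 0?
x = 0: LHS = 2·0³ - 3·0 + 3 = 3; 3 ≠ 0 — holds

The relation is satisfied at x = 0.

Answer: Yes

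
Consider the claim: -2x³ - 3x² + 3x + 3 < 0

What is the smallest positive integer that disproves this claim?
Testing positive integers:
x = 1: LHS = -2·1³ - 3·1² + 3·1 + 3 = 1; 1 < 0 — FAILS  ← smallest positive counterexample

Answer: x = 1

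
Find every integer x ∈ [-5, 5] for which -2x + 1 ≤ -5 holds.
Holds for: {3, 4, 5}
Fails for: {-5, -4, -3, -2, -1, 0, 1, 2}

Answer: {3, 4, 5}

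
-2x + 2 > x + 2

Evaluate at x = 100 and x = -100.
x = 100: LHS = -2·100 + 2 = -198, RHS = 100 + 2 = 102; -198 > 102 — FAILS
x = -100: LHS = -2·(-100) + 2 = 202, RHS = (-100) + 2 = -98; 202 > -98 — holds

Answer: Partially: fails for x = 100, holds for x = -100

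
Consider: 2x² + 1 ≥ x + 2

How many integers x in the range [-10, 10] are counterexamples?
Counterexamples in [-10, 10]: {0}.

Counting them gives 1 values.

Answer: 1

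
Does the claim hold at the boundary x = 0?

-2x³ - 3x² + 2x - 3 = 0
x = 0: LHS = -2·0³ - 3·0² + 2·0 - 3 = -3; -3 = 0 — FAILS

The relation fails at x = 0, so x = 0 is a counterexample.

Answer: No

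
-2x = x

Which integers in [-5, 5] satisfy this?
Holds for: {0}
Fails for: {-5, -4, -3, -2, -1, 1, 2, 3, 4, 5}

Answer: {0}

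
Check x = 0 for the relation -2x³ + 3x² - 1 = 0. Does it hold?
x = 0: LHS = -2·0³ + 3·0² - 1 = -1; -1 = 0 — FAILS

The relation fails at x = 0, so x = 0 is a counterexample.

Answer: No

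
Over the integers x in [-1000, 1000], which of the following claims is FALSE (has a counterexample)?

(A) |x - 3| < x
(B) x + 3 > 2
(A) x = 0: LHS = |0 - 3| = |-3| = 3; 3 < 0 — FAILS
(B) x = -1: LHS = (-1) + 3 = 2; 2 > 2 — FAILS

Answer: Both A and B are false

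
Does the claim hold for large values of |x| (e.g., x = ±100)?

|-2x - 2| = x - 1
x = 100: LHS = |-2·100 - 2| = |-202| = 202, RHS = 100 - 1 = 99; 202 = 99 — FAILS
x = -100: LHS = |-2·(-100) - 2| = |198| = 198, RHS = (-100) - 1 = -101; 198 = -101 — FAILS

Answer: No, fails for both x = 100 and x = -100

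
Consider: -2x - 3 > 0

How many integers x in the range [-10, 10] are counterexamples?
Counterexamples in [-10, 10]: {-1, 0, 1, 2, 3, 4, 5, 6, 7, 8, 9, 10}.

Counting them gives 12 values.

Answer: 12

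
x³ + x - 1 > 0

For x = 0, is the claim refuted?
Substitute x = 0 into the relation:
x = 0: LHS = 0³ + 0 - 1 = -1; -1 > 0 — FAILS

Since the claim fails at x = 0, this value is a counterexample.

Answer: Yes, x = 0 is a counterexample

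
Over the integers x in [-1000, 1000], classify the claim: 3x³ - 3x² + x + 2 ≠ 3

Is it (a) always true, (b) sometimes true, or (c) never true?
Holds at x = 0: LHS = 3·0³ - 3·0² + 0 + 2 = 2; 2 ≠ 3 — holds
Fails at x = 1: LHS = 3·1³ - 3·1² + 1 + 2 = 3; 3 ≠ 3 — FAILS
It is satisfied by some integers in the range but not all.

Answer: Sometimes true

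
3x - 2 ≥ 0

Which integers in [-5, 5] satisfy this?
Holds for: {1, 2, 3, 4, 5}
Fails for: {-5, -4, -3, -2, -1, 0}

Answer: {1, 2, 3, 4, 5}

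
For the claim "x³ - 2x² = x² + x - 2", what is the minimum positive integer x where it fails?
Testing positive integers:
x = 1: LHS = 1³ - 2·1² = -1, RHS = 1² + 1 - 2 = 0; -1 = 0 — FAILS  ← smallest positive counterexample

Answer: x = 1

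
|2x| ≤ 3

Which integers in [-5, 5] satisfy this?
Holds for: {-1, 0, 1}
Fails for: {-5, -4, -3, -2, 2, 3, 4, 5}

Answer: {-1, 0, 1}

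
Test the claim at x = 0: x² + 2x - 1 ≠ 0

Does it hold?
x = 0: LHS = 0² + 2·0 - 1 = -1; -1 ≠ 0 — holds

The relation is satisfied at x = 0.

Answer: Yes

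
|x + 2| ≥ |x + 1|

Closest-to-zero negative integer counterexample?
Testing negative integers from -1 downward:
x = -1: LHS = |(-1) + 2| = |1| = 1, RHS = |(-1) + 1| = |0| = 0; 1 ≥ 0 — holds
x = -2: LHS = |(-2) + 2| = |0| = 0, RHS = |(-2) + 1| = |-1| = 1; 0 ≥ 1 — FAILS  ← closest negative counterexample to 0

Answer: x = -2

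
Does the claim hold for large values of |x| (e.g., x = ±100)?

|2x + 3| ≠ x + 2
x = 100: LHS = |2·100 + 3| = |203| = 203, RHS = 100 + 2 = 102; 203 ≠ 102 — holds
x = -100: LHS = |2·(-100) + 3| = |-197| = 197, RHS = (-100) + 2 = -98; 197 ≠ -98 — holds

Answer: Yes, holds for both x = 100 and x = -100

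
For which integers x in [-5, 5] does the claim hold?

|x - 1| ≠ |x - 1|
LHS − RHS = 0 at every integer in [-5, 5]; the two sides always agree. For instance:
x = -5: LHS = |(-5) - 1| = |-6| = 6, RHS = |(-5) - 1| = |-6| = 6; 6 ≠ 6 — FAILS
x = 0: LHS = |0 - 1| = |-1| = 1, RHS = |0 - 1| = |-1| = 1; 1 ≠ 1 — FAILS
x = 5: LHS = |5 - 1| = |4| = 4, RHS = |5 - 1| = |4| = 4; 4 ≠ 4 — FAILS
The sides are never unequal, so the claimed relation (≠) fails for every integer in [-5, 5].

Answer: None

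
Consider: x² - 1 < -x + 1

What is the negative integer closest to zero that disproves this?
Testing negative integers from -1 downward:
x = -1: LHS = (-1)² - 1 = 0, RHS = -(-1) + 1 = 2; 0 < 2 — holds
x = -2: LHS = (-2)² - 1 = 3, RHS = -(-2) + 1 = 3; 3 < 3 — FAILS  ← closest negative counterexample to 0

Answer: x = -2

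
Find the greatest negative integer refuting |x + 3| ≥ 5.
Testing negative integers from -1 downward:
x = -1: LHS = |(-1) + 3| = |2| = 2; 2 ≥ 5 — FAILS  ← closest negative counterexample to 0

Answer: x = -1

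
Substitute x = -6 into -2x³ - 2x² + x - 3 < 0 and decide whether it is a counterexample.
Substitute x = -6 into the relation:
x = -6: LHS = -2·(-6)³ - 2·(-6)² + (-6) - 3 = 351; 351 < 0 — FAILS

Since the claim fails at x = -6, this value is a counterexample.

Answer: Yes, x = -6 is a counterexample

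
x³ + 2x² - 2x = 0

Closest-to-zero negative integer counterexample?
Testing negative integers from -1 downward:
x = -1: LHS = (-1)³ + 2·(-1)² - 2·(-1) = 3; 3 = 0 — FAILS  ← closest negative counterexample to 0

Answer: x = -1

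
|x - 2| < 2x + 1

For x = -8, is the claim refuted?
Substitute x = -8 into the relation:
x = -8: LHS = |(-8) - 2| = |-10| = 10, RHS = 2·(-8) + 1 = -15; 10 < -15 — FAILS

Since the claim fails at x = -8, this value is a counterexample.

Answer: Yes, x = -8 is a counterexample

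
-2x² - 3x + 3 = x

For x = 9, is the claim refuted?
Substitute x = 9 into the relation:
x = 9: LHS = -2·9² - 3·9 + 3 = -186; -186 = 9 — FAILS

Since the claim fails at x = 9, this value is a counterexample.

Answer: Yes, x = 9 is a counterexample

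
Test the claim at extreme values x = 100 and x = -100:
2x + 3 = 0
x = 100: LHS = 2·100 + 3 = 203; 203 = 0 — FAILS
x = -100: LHS = 2·(-100) + 3 = -197; -197 = 0 — FAILS

Answer: No, fails for both x = 100 and x = -100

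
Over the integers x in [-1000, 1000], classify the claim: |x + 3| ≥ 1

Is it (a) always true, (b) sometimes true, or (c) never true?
Holds at x = 0: LHS = |0 + 3| = |3| = 3; 3 ≥ 1 — holds
Fails at x = -3: LHS = |(-3) + 3| = |0| = 0; 0 ≥ 1 — FAILS
It is satisfied by some integers in the range but not all.

Answer: Sometimes true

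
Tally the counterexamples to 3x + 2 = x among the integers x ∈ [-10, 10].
Counterexamples in [-10, 10]: {-10, -9, -8, -7, -6, -5, -4, -3, -2, 0, 1, 2, 3, 4, 5, 6, 7, 8, 9, 10}.

Counting them gives 20 values.

Answer: 20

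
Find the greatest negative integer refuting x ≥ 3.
Testing negative integers from -1 downward:
x = -1: -1 ≥ 3 — FAILS  ← closest negative counterexample to 0

Answer: x = -1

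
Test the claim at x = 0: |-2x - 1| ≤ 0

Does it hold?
x = 0: LHS = |-2·0 - 1| = |-1| = 1; 1 ≤ 0 — FAILS

The relation fails at x = 0, so x = 0 is a counterexample.

Answer: No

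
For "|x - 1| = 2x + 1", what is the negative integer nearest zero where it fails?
Testing negative integers from -1 downward:
x = -1: LHS = |(-1) - 1| = |-2| = 2, RHS = 2·(-1) + 1 = -1; 2 = -1 — FAILS  ← closest negative counterexample to 0

Answer: x = -1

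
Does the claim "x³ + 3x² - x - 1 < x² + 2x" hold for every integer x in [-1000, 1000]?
The claim fails at x = -1:
x = -1: LHS = (-1)³ + 3·(-1)² - (-1) - 1 = 2, RHS = (-1)² + 2·(-1) = -1; 2 < -1 — FAILS

Because a single integer refutes it, the statement is false.

Answer: False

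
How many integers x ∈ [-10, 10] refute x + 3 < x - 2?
Counterexamples in [-10, 10]: {-10, -9, -8, -7, -6, -5, -4, -3, -2, -1, 0, 1, 2, 3, 4, 5, 6, 7, 8, 9, 10}.

Counting them gives 21 values.

Answer: 21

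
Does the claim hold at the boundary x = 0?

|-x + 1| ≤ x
x = 0: LHS = |-0 + 1| = |1| = 1; 1 ≤ 0 — FAILS

The relation fails at x = 0, so x = 0 is a counterexample.

Answer: No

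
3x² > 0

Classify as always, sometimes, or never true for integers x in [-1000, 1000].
Holds at x = 1: LHS = 3·1² = 3; 3 > 0 — holds
Fails at x = 0: LHS = 3·0² = 0; 0 > 0 — FAILS
It is satisfied by some integers in the range but not all.

Answer: Sometimes true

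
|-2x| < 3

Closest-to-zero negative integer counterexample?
Testing negative integers from -1 downward:
x = -1: LHS = |-2·(-1)| = |2| = 2; 2 < 3 — holds
x = -2: LHS = |-2·(-2)| = |4| = 4; 4 < 3 — FAILS  ← closest negative counterexample to 0

Answer: x = -2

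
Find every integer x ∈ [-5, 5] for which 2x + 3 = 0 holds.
Track d = LHS − RHS over the integers in [-5, 5]. Equality would need d = 0, but d changes sign only between consecutive integers, jumping over 0:
x = -2: LHS = 2·(-2) + 3 = -1; -1 = 0 — FAILS  (d = -1)
x = -1: LHS = 2·(-1) + 3 = 1; 1 = 0 — FAILS  (d = 1)
Away from these crossings d keeps a constant sign, and checking every integer in [-5, 5] confirms d ≠ 0 throughout. Hence the two sides are never equal, so the claimed relation (=) fails for every integer in [-5, 5].

Answer: None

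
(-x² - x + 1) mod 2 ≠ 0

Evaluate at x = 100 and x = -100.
x = 100: LHS = (-100² - 100 + 1) mod 2 = (-10099) mod 2 = 1; 1 ≠ 0 — holds
x = -100: LHS = (-(-100)² - (-100) + 1) mod 2 = (-9899) mod 2 = 1; 1 ≠ 0 — holds

Answer: Yes, holds for both x = 100 and x = -100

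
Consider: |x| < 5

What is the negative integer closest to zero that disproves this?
Testing negative integers from -1 downward:
x = -1: LHS = |-1| = 1; 1 < 5 — holds
x = -2: LHS = |-2| = 2; 2 < 5 — holds
x = -3: LHS = |-3| = 3; 3 < 5 — holds
x = -4: LHS = |-4| = 4; 4 < 5 — holds
x = -5: LHS = |-5| = 5; 5 < 5 — FAILS  ← closest negative counterexample to 0

Answer: x = -5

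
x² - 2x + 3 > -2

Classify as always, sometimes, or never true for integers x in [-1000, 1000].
Over all integers in [-1000, 1000], LHS − RHS is smallest at x = 1, where it equals 4:
x = 1: LHS = 1² - 2·1 + 3 = 2; 2 > -2 — holds
At the ends of the range:
x = -1000: LHS = (-1000)² - 2·(-1000) + 3 = 1002003; 1002003 > -2 — holds
x = 1000: LHS = 1000² - 2·1000 + 3 = 998003; 998003 > -2 — holds
Hence LHS − RHS is never zero or negative, i.e. LHS > RHS throughout, so the relation holds for every integer in [-1000, 1000].

No counterexample exists.

Answer: Always true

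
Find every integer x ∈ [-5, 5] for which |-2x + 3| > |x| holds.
Holds for: {-5, -4, -3, -2, -1, 0, 4, 5}
Fails for: {1, 2, 3}

Answer: {-5, -4, -3, -2, -1, 0, 4, 5}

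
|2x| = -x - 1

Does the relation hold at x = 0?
x = 0: LHS = |2·0| = |0| = 0, RHS = -0 - 1 = -1; 0 = -1 — FAILS

The relation fails at x = 0, so x = 0 is a counterexample.

Answer: No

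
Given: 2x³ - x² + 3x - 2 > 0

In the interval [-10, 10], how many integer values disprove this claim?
Counterexamples in [-10, 10]: {-10, -9, -8, -7, -6, -5, -4, -3, -2, -1, 0}.

Counting them gives 11 values.

Answer: 11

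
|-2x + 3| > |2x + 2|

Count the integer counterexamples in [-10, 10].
Counterexamples in [-10, 10]: {1, 2, 3, 4, 5, 6, 7, 8, 9, 10}.

Counting them gives 10 values.

Answer: 10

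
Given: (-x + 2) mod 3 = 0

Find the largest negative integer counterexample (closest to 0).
Testing negative integers from -1 downward:
x = -1: LHS = (-(-1) + 2) mod 3 = 3 mod 3 = 0; 0 = 0 — holds
x = -2: LHS = (-(-2) + 2) mod 3 = 4 mod 3 = 1; 1 = 0 — FAILS  ← closest negative counterexample to 0

Answer: x = -2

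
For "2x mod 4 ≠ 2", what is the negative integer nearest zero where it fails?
Testing negative integers from -1 downward:
x = -1: LHS = (2·(-1)) mod 4 = (-2) mod 4 = 2; 2 ≠ 2 — FAILS  ← closest negative counterexample to 0

Answer: x = -1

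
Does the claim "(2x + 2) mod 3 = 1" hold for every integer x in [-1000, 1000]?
The claim fails at x = 0:
x = 0: LHS = (2·0 + 2) mod 3 = 2 mod 3 = 2; 2 = 1 — FAILS

Because a single integer refutes it, the statement is false.

Answer: False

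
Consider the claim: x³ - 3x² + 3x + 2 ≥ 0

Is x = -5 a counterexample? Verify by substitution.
Substitute x = -5 into the relation:
x = -5: LHS = (-5)³ - 3·(-5)² + 3·(-5) + 2 = -213; -213 ≥ 0 — FAILS

Since the claim fails at x = -5, this value is a counterexample.

Answer: Yes, x = -5 is a counterexample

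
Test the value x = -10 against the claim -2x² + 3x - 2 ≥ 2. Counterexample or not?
Substitute x = -10 into the relation:
x = -10: LHS = -2·(-10)² + 3·(-10) - 2 = -232; -232 ≥ 2 — FAILS

Since the claim fails at x = -10, this value is a counterexample.

Answer: Yes, x = -10 is a counterexample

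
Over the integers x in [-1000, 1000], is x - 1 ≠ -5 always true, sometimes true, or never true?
Holds at x = 0: LHS = 0 - 1 = -1; -1 ≠ -5 — holds
Fails at x = -4: LHS = (-4) - 1 = -5; -5 ≠ -5 — FAILS
It is satisfied by some integers in the range but not all.

Answer: Sometimes true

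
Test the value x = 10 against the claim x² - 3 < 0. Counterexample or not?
Substitute x = 10 into the relation:
x = 10: LHS = 10² - 3 = 97; 97 < 0 — FAILS

Since the claim fails at x = 10, this value is a counterexample.

Answer: Yes, x = 10 is a counterexample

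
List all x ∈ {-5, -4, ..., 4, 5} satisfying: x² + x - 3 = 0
Track d = LHS − RHS over the integers in [-5, 5]. Equality would need d = 0, but d changes sign only between consecutive integers, jumping over 0:
x = -3: LHS = (-3)² + (-3) - 3 = 3; 3 = 0 — FAILS  (d = 3)
x = -2: LHS = (-2)² + (-2) - 3 = -1; -1 = 0 — FAILS  (d = -1)
x = 1: LHS = 1² + 1 - 3 = -1; -1 = 0 — FAILS  (d = -1)
x = 2: LHS = 2² + 2 - 3 = 3; 3 = 0 — FAILS  (d = 3)
Away from these crossings d keeps a constant sign, and checking every integer in [-5, 5] confirms d ≠ 0 throughout. Hence the two sides are never equal, so the claimed relation (=) fails for every integer in [-5, 5].

Answer: None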